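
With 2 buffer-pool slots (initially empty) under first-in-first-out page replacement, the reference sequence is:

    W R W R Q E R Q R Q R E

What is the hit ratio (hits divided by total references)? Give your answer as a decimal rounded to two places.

W → miss, frames (W)
R → miss, frames (W R)
W → hit
R → hit
Q → miss, evict W, frames (R Q)
E → miss, evict R, frames (Q E)
R → miss, evict Q, frames (E R)
Q → miss, evict E, frames (R Q)
R → hit
Q → hit
R → hit
E → miss, evict R, frames (Q E)
Hits: 5 of 12 references → 5/12 = 0.4167.

0.42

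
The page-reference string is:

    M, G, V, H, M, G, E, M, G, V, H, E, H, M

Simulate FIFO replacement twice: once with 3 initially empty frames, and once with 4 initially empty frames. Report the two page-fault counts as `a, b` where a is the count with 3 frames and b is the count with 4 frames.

3 frames: F F F F F F F . . F F . . F → 10 faults.
4 frames: F F F F . . F F F F F F . F → 11 faults.
11 > 10: adding a frame increased faults — Belady's anomaly.

10, 11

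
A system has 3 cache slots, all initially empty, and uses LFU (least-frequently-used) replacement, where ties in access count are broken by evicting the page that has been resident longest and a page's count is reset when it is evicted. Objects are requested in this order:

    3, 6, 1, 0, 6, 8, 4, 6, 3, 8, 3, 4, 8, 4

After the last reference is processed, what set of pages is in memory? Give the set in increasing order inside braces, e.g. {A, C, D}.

{3, 4, 6}

3 -> miss, frames [3]
6 -> miss, frames [3, 6]
1 -> miss, frames [3, 6, 1]
0 -> miss, evict 3, frames [6, 1, 0]
6 -> hit
8 -> miss, evict 1, frames [6, 0, 8]
4 -> miss, evict 0, frames [6, 8, 4]
6 -> hit
3 -> miss, evict 8, frames [6, 4, 3]
8 -> miss, evict 4, frames [6, 3, 8]
3 -> hit
4 -> miss, evict 8, frames [6, 3, 4]
8 -> miss, evict 4, frames [6, 3, 8]
4 -> miss, evict 8, frames [6, 3, 4]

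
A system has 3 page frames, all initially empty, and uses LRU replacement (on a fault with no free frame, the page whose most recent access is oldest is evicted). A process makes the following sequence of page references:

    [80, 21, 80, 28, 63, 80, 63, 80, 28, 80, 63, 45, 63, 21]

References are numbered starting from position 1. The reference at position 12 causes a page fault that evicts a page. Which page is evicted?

28

pos 1: 80: fault, frames [80]
pos 2: 21: fault, frames [80, 21]
pos 3: 80: hit
pos 4: 28: fault, frames [21, 80, 28]
pos 5: 63: fault, evict 21, frames [80, 28, 63]
pos 6: 80: hit
pos 7: 63: hit
pos 8: 80: hit
pos 9: 28: hit
pos 10: 80: hit
pos 11: 63: hit
pos 12: 45: fault, evict 28, frames [80, 63, 45]
At position 12, page 28 is evicted.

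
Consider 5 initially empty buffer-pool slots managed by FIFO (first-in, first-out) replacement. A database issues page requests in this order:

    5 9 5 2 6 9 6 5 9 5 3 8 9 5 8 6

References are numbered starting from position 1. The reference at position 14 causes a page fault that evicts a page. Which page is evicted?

pos 1: 5: miss, frames (5)
pos 2: 9: miss, frames (5 9)
pos 3: 5: hit
pos 4: 2: miss, frames (5 9 2)
pos 5: 6: miss, frames (5 9 2 6)
pos 6: 9: hit
pos 7: 6: hit
pos 8: 5: hit
pos 9: 9: hit
pos 10: 5: hit
pos 11: 3: miss, frames (5 9 2 6 3)
pos 12: 8: miss, evict 5, frames (9 2 6 3 8)
pos 13: 9: hit
pos 14: 5: miss, evict 9, frames (2 6 3 8 5)
At position 14, page 9 is evicted.

9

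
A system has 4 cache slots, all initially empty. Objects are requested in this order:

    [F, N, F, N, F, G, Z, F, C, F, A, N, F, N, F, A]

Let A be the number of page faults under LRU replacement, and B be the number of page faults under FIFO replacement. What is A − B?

-1

Under LRU: F F . . . F F . F . F F . . . . → 7 faults.
Under FIFO: F F . . . F F . F F F F . . . . → 8 faults.
A − B = 7 − 8 = -1.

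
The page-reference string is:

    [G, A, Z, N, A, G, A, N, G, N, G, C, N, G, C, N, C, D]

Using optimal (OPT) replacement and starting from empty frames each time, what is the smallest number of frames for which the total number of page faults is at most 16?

2

f=1: 18 faults
f=2: 10 faults
f=3: 6 faults
f=4: 6 faults
f=5: 6 faults
f=6: 6 faults
Smallest f with faults ≤ 16 is 2.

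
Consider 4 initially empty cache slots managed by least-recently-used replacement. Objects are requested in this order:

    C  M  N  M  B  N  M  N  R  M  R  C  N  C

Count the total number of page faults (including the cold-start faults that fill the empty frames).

6

C → fault, frames (C)
M → fault, frames (C M)
N → fault, frames (C M N)
M → hit
B → fault, frames (C N M B)
N → hit
M → hit
N → hit
R → fault, evict C, frames (B M N R)
M → hit
R → hit
C → fault, evict B, frames (N M R C)
N → hit
C → hit
Page faults: 6.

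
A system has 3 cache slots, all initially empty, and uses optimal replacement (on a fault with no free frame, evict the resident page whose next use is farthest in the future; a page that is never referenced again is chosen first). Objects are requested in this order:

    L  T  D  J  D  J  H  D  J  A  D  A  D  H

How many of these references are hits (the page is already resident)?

8

L: fault, frames {L}
T: fault, frames {L,T}
D: fault, frames {L,T,D}
J: fault, evict T, frames {L,D,J}
D: hit
J: hit
H: fault, evict L, frames {D,J,H}
D: hit
J: hit
A: fault, evict J, frames {D,H,A}
D: hit
A: hit
D: hit
H: hit
Hits: 8.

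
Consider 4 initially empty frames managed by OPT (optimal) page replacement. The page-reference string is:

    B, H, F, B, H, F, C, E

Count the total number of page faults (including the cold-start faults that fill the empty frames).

5

B -> fault, frames (B)
H -> fault, frames (B H)
F -> fault, frames (B H F)
B -> hit
H -> hit
F -> hit
C -> fault, frames (B H F C)
E -> fault, evict C, frames (B H F E)
Page faults: 5.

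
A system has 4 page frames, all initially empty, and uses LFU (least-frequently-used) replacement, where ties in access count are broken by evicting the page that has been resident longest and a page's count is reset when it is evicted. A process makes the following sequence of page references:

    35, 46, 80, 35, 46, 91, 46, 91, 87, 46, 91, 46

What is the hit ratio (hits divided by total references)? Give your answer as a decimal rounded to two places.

35 → fault, frames (35)
46 → fault, frames (35 46)
80 → fault, frames (35 46 80)
35 → hit
46 → hit
91 → fault, frames (35 46 80 91)
46 → hit
91 → hit
87 → fault, evict 80, frames (35 46 91 87)
46 → hit
91 → hit
46 → hit
Hits: 7 of 12 references → 7/12 = 0.5833.

0.58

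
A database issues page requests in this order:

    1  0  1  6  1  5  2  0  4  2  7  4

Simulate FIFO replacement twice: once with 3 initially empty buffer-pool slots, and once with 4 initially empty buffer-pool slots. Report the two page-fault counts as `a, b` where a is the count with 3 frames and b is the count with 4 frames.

3 frames: F F . F . F F F F . F . → 8 faults.
4 frames: F F . F . F F . F . F . → 7 faults.
7 < 8: adding a frame reduced faults, as is typical.

8, 7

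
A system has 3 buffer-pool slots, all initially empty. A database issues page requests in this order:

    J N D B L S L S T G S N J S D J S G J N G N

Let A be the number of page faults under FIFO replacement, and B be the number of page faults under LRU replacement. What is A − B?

Under FIFO: F F F F F F . . F F . F F F F . . F F F . . → 15 faults.
Under LRU: F F F F F F . . F F . F F . F . . F . F . . → 13 faults.
A − B = 15 − 13 = 2.

2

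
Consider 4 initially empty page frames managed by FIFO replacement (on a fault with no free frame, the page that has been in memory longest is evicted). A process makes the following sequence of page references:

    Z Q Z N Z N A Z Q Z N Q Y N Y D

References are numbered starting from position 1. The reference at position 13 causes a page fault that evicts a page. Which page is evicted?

Z

pos 1: Z: miss, frames [Z]
pos 2: Q: miss, frames [Z, Q]
pos 3: Z: hit
pos 4: N: miss, frames [Z, Q, N]
pos 5: Z: hit
pos 6: N: hit
pos 7: A: miss, frames [Z, Q, N, A]
pos 8: Z: hit
pos 9: Q: hit
pos 10: Z: hit
pos 11: N: hit
pos 12: Q: hit
pos 13: Y: miss, evict Z, frames [Q, N, A, Y]
At position 13, page Z is evicted.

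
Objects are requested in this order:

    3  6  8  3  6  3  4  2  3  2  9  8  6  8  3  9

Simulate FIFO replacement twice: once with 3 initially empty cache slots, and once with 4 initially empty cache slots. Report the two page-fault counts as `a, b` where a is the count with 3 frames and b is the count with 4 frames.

3 frames: F F F . . . F F F . F F F . F F → 11 faults.
4 frames: F F F . . . F F F . F F F . . . → 9 faults.
9 < 11: adding a frame reduced faults, as is typical.

11, 9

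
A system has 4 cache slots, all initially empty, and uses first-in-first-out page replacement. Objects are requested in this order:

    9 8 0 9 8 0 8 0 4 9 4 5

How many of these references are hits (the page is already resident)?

9 -> fault, frames {9}
8 -> fault, frames {9,8}
0 -> fault, frames {9,8,0}
9 -> hit
8 -> hit
0 -> hit
8 -> hit
0 -> hit
4 -> fault, frames {9,8,0,4}
9 -> hit
4 -> hit
5 -> fault, evict 9, frames {8,0,4,5}
Hits: 7.

7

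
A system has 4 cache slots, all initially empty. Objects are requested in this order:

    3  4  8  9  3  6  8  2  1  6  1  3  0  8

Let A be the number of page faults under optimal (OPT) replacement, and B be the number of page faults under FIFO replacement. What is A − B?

Under OPT: F F F F . F . F F . . . F . → 8 faults.
Under FIFO: F F F F . F . F F . . F F F → 10 faults.
A − B = 8 − 10 = -2.

-2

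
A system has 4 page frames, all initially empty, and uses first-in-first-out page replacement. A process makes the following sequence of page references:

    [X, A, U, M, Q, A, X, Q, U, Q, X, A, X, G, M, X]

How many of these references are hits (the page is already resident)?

7

X -> fault, frames (X)
A -> fault, frames (X A)
U -> fault, frames (X A U)
M -> fault, frames (X A U M)
Q -> fault, evict X, frames (A U M Q)
A -> hit
X -> fault, evict A, frames (U M Q X)
Q -> hit
U -> hit
Q -> hit
X -> hit
A -> fault, evict U, frames (M Q X A)
X -> hit
G -> fault, evict M, frames (Q X A G)
M -> fault, evict Q, frames (X A G M)
X -> hit
Hits: 7.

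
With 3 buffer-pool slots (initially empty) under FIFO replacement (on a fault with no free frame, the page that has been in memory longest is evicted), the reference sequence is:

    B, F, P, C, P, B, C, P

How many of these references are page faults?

5

B → fault, frames {B}
F → fault, frames {B,F}
P → fault, frames {B,F,P}
C → fault, evict B, frames {F,P,C}
P → hit
B → fault, evict F, frames {P,C,B}
C → hit
P → hit
Page faults: 5.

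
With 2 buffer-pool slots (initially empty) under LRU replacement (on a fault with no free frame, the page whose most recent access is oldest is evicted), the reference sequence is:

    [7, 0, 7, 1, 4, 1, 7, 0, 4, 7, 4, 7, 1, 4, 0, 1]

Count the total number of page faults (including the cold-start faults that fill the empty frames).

7 -> fault, frames {7}
0 -> fault, frames {7,0}
7 -> hit
1 -> fault, evict 0, frames {7,1}
4 -> fault, evict 7, frames {1,4}
1 -> hit
7 -> fault, evict 4, frames {1,7}
0 -> fault, evict 1, frames {7,0}
4 -> fault, evict 7, frames {0,4}
7 -> fault, evict 0, frames {4,7}
4 -> hit
7 -> hit
1 -> fault, evict 4, frames {7,1}
4 -> fault, evict 7, frames {1,4}
0 -> fault, evict 1, frames {4,0}
1 -> fault, evict 4, frames {0,1}
Page faults: 12.

12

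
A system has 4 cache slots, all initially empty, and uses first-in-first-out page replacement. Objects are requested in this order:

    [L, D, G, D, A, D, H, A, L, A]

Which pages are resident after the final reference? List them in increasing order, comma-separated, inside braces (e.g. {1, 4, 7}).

{A, G, H, L}

L -> miss, frames (L)
D -> miss, frames (L D)
G -> miss, frames (L D G)
D -> hit
A -> miss, frames (L D G A)
D -> hit
H -> miss, evict L, frames (D G A H)
A -> hit
L -> miss, evict D, frames (G A H L)
A -> hit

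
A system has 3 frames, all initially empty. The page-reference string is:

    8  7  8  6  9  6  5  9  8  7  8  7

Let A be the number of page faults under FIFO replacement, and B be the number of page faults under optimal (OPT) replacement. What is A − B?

1

Under FIFO: F F . F F . F . F F . . → 7 faults.
Under OPT: F F . F F . F . . F . . → 6 faults.
A − B = 7 − 6 = 1.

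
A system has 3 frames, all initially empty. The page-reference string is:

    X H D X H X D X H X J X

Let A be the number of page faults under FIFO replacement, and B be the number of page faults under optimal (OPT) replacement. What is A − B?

Under FIFO: F F F . . . . . . . F F → 5 faults.
Under OPT: F F F . . . . . . . F . → 4 faults.
A − B = 5 − 4 = 1.

1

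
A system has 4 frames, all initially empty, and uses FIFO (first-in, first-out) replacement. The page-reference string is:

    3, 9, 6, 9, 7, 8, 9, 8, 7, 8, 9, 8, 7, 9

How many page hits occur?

3: miss, frames [3]
9: miss, frames [3, 9]
6: miss, frames [3, 9, 6]
9: hit
7: miss, frames [3, 9, 6, 7]
8: miss, evict 3, frames [9, 6, 7, 8]
9: hit
8: hit
7: hit
8: hit
9: hit
8: hit
7: hit
9: hit
Hits: 9.

9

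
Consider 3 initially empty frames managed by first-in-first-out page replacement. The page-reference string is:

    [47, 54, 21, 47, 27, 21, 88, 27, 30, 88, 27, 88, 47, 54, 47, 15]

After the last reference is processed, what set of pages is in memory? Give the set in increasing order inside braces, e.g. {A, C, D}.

{15, 47, 54}

47 → miss, frames (47)
54 → miss, frames (47 54)
21 → miss, frames (47 54 21)
47 → hit
27 → miss, evict 47, frames (54 21 27)
21 → hit
88 → miss, evict 54, frames (21 27 88)
27 → hit
30 → miss, evict 21, frames (27 88 30)
88 → hit
27 → hit
88 → hit
47 → miss, evict 27, frames (88 30 47)
54 → miss, evict 88, frames (30 47 54)
47 → hit
15 → miss, evict 30, frames (47 54 15)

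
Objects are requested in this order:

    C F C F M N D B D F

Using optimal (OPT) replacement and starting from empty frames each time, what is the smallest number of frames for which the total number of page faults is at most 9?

f=1: 10 faults
f=2: 7 faults
f=3: 6 faults
f=4: 6 faults
f=5: 6 faults
f=6: 6 faults
Smallest f with faults ≤ 9 is 2.

2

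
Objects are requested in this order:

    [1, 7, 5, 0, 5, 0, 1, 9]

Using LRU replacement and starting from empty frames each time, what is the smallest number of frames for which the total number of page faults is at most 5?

4

f=1: 8 faults
f=2: 6 faults
f=3: 6 faults
f=4: 5 faults
f=5: 5 faults
Smallest f with faults ≤ 5 is 4.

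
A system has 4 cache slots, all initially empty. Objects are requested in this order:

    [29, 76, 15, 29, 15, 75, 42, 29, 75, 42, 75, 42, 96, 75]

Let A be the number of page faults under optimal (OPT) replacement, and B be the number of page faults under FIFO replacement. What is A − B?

Under OPT: F F F . . F F . . . . . F . → 6 faults.
Under FIFO: F F F . . F F F . . . . F . → 7 faults.
A − B = 6 − 7 = -1.

-1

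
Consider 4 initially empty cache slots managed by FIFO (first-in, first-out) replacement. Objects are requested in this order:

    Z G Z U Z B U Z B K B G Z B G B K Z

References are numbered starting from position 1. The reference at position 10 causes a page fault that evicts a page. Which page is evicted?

pos 1: Z -> fault, frames {Z}
pos 2: G -> fault, frames {Z,G}
pos 3: Z -> hit
pos 4: U -> fault, frames {Z,G,U}
pos 5: Z -> hit
pos 6: B -> fault, frames {Z,G,U,B}
pos 7: U -> hit
pos 8: Z -> hit
pos 9: B -> hit
pos 10: K -> fault, evict Z, frames {G,U,B,K}
At position 10, page Z is evicted.

Z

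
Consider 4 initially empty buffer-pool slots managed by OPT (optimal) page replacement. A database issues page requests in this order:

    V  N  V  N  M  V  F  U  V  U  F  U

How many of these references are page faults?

5

V → miss, frames {V}
N → miss, frames {V,N}
V → hit
N → hit
M → miss, frames {V,N,M}
V → hit
F → miss, frames {V,N,M,F}
U → miss, evict M, frames {V,N,F,U}
V → hit
U → hit
F → hit
U → hit
Page faults: 5.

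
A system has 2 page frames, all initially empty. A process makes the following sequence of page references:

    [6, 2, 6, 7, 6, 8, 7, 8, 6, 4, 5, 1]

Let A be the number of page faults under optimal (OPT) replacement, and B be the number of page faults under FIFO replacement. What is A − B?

Under OPT: F F . F . F . . F F F F → 8 faults.
Under FIFO: F F . F F F F . F F F F → 10 faults.
A − B = 8 − 10 = -2.

-2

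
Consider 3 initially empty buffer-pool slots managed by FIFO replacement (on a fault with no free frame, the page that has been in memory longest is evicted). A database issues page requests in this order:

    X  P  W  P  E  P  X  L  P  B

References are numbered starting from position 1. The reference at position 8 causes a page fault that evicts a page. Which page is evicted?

W

pos 1: X: fault, frames (X)
pos 2: P: fault, frames (X P)
pos 3: W: fault, frames (X P W)
pos 4: P: hit
pos 5: E: fault, evict X, frames (P W E)
pos 6: P: hit
pos 7: X: fault, evict P, frames (W E X)
pos 8: L: fault, evict W, frames (E X L)
At position 8, page W is evicted.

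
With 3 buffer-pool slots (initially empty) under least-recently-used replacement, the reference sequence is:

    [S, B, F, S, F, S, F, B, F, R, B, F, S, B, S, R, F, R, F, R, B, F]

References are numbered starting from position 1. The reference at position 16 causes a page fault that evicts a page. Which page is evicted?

pos 1: S -> miss, frames [S]
pos 2: B -> miss, frames [S, B]
pos 3: F -> miss, frames [S, B, F]
pos 4: S -> hit
pos 5: F -> hit
pos 6: S -> hit
pos 7: F -> hit
pos 8: B -> hit
pos 9: F -> hit
pos 10: R -> miss, evict S, frames [B, F, R]
pos 11: B -> hit
pos 12: F -> hit
pos 13: S -> miss, evict R, frames [B, F, S]
pos 14: B -> hit
pos 15: S -> hit
pos 16: R -> miss, evict F, frames [B, S, R]
At position 16, page F is evicted.

F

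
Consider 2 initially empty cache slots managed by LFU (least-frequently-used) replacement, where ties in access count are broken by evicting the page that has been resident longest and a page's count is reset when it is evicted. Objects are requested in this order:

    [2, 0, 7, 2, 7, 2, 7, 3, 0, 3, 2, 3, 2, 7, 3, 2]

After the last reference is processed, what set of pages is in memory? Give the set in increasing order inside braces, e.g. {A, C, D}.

{2, 7}

2 -> fault, frames {2}
0 -> fault, frames {2,0}
7 -> fault, evict 2, frames {0,7}
2 -> fault, evict 0, frames {7,2}
7 -> hit
2 -> hit
7 -> hit
3 -> fault, evict 2, frames {7,3}
0 -> fault, evict 3, frames {7,0}
3 -> fault, evict 0, frames {7,3}
2 -> fault, evict 3, frames {7,2}
3 -> fault, evict 2, frames {7,3}
2 -> fault, evict 3, frames {7,2}
7 -> hit
3 -> fault, evict 2, frames {7,3}
2 -> fault, evict 3, frames {7,2}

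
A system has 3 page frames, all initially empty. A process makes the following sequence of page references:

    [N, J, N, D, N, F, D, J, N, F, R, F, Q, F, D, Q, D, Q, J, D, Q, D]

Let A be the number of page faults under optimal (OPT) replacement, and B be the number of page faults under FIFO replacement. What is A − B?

-3

Under OPT: F F . F . F . . F . F . F . . . . . F . . . → 8 faults.
Under FIFO: F F . F . F . . F . F . F F F . . . F . F . → 11 faults.
A − B = 8 − 11 = -3.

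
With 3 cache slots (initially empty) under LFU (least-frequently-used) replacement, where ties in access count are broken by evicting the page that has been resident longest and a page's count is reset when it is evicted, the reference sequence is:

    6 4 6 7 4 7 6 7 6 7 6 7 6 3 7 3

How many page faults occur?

4

6 -> miss, frames {6}
4 -> miss, frames {6,4}
6 -> hit
7 -> miss, frames {6,4,7}
4 -> hit
7 -> hit
6 -> hit
7 -> hit
6 -> hit
7 -> hit
6 -> hit
7 -> hit
6 -> hit
3 -> miss, evict 4, frames {6,7,3}
7 -> hit
3 -> hit
Page faults: 4.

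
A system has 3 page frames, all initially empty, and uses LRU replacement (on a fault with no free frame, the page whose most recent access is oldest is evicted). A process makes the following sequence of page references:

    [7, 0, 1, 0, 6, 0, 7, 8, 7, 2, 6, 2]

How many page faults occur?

7 → miss, frames [7]
0 → miss, frames [7, 0]
1 → miss, frames [7, 0, 1]
0 → hit
6 → miss, evict 7, frames [1, 0, 6]
0 → hit
7 → miss, evict 1, frames [6, 0, 7]
8 → miss, evict 6, frames [0, 7, 8]
7 → hit
2 → miss, evict 0, frames [8, 7, 2]
6 → miss, evict 8, frames [7, 2, 6]
2 → hit
Page faults: 8.

8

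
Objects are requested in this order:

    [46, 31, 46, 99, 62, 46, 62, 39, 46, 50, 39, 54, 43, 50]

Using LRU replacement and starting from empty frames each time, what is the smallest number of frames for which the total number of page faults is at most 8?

4

f=1: 14 faults
f=2: 12 faults
f=3: 9 faults
f=4: 8 faults
f=5: 8 faults
f=6: 8 faults
f=7: 8 faults
f=8: 8 faults
Smallest f with faults ≤ 8 is 4.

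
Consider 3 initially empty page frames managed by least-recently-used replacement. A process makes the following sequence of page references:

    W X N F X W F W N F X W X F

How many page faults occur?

W -> miss, frames {W}
X -> miss, frames {W,X}
N -> miss, frames {W,X,N}
F -> miss, evict W, frames {X,N,F}
X -> hit
W -> miss, evict N, frames {F,X,W}
F -> hit
W -> hit
N -> miss, evict X, frames {F,W,N}
F -> hit
X -> miss, evict W, frames {N,F,X}
W -> miss, evict N, frames {F,X,W}
X -> hit
F -> hit
Page faults: 8.

8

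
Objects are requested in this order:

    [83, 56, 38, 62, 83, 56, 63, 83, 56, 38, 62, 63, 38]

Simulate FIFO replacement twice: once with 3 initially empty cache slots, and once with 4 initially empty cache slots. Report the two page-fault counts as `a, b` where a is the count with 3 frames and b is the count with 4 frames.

9, 10

3 frames: F F F F F F F . . F F . . → 9 faults.
4 frames: F F F F . . F F F F F F . → 10 faults.
10 > 9: adding a frame increased faults — Belady's anomaly.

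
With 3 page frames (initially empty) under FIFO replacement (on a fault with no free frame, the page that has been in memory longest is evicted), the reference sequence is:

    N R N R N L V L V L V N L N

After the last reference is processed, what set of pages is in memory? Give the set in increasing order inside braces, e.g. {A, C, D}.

{L, N, V}

N: miss, frames {N}
R: miss, frames {N,R}
N: hit
R: hit
N: hit
L: miss, frames {N,R,L}
V: miss, evict N, frames {R,L,V}
L: hit
V: hit
L: hit
V: hit
N: miss, evict R, frames {L,V,N}
L: hit
N: hit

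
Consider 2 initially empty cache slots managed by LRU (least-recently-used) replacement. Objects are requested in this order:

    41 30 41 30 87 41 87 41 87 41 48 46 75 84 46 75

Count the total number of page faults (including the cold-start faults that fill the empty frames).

41 → fault, frames [41]
30 → fault, frames [41, 30]
41 → hit
30 → hit
87 → fault, evict 41, frames [30, 87]
41 → fault, evict 30, frames [87, 41]
87 → hit
41 → hit
87 → hit
41 → hit
48 → fault, evict 87, frames [41, 48]
46 → fault, evict 41, frames [48, 46]
75 → fault, evict 48, frames [46, 75]
84 → fault, evict 46, frames [75, 84]
46 → fault, evict 75, frames [84, 46]
75 → fault, evict 84, frames [46, 75]
Page faults: 10.

10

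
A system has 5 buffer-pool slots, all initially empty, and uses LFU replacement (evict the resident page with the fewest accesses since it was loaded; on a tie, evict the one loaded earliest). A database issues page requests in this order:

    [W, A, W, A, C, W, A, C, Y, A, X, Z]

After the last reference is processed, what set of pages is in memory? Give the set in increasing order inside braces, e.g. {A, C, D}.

W → fault, frames (W)
A → fault, frames (W A)
W → hit
A → hit
C → fault, frames (W A C)
W → hit
A → hit
C → hit
Y → fault, frames (W A C Y)
A → hit
X → fault, frames (W A C Y X)
Z → fault, evict Y, frames (W A C X Z)

{A, C, W, X, Z}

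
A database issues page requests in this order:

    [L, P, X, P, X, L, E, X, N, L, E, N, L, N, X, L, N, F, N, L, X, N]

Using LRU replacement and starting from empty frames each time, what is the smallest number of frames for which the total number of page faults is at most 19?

f=1: 22 faults
f=2: 18 faults
f=3: 10 faults
f=4: 6 faults
f=5: 6 faults
f=6: 6 faults
Smallest f with faults ≤ 19 is 2.

2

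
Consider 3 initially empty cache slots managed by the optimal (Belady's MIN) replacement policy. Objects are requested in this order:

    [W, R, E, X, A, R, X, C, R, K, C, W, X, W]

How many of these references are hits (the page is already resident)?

6

W → miss, frames {W}
R → miss, frames {W,R}
E → miss, frames {W,R,E}
X → miss, evict E, frames {W,R,X}
A → miss, evict W, frames {R,X,A}
R → hit
X → hit
C → miss, evict A, frames {R,X,C}
R → hit
K → miss, evict R, frames {X,C,K}
C → hit
W → miss, evict K, frames {X,C,W}
X → hit
W → hit
Hits: 6.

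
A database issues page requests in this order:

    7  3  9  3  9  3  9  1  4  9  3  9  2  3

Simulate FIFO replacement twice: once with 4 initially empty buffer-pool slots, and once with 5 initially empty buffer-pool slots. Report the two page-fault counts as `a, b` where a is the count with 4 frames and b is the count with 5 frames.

4 frames: F F F . . . . F F . . . F F → 7 faults.
5 frames: F F F . . . . F F . . . F . → 6 faults.
6 < 7: adding a frame reduced faults, as is typical.

7, 6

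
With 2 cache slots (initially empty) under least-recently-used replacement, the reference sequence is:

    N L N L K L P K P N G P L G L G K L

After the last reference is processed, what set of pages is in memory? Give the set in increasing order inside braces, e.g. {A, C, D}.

{K, L}

N → miss, frames [N]
L → miss, frames [N, L]
N → hit
L → hit
K → miss, evict N, frames [L, K]
L → hit
P → miss, evict K, frames [L, P]
K → miss, evict L, frames [P, K]
P → hit
N → miss, evict K, frames [P, N]
G → miss, evict P, frames [N, G]
P → miss, evict N, frames [G, P]
L → miss, evict G, frames [P, L]
G → miss, evict P, frames [L, G]
L → hit
G → hit
K → miss, evict L, frames [G, K]
L → miss, evict G, frames [K, L]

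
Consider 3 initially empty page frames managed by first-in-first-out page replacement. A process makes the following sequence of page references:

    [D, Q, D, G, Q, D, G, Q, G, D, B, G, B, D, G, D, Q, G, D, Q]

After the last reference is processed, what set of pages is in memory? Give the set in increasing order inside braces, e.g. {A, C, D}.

{D, G, Q}

D: miss, frames {D}
Q: miss, frames {D,Q}
D: hit
G: miss, frames {D,Q,G}
Q: hit
D: hit
G: hit
Q: hit
G: hit
D: hit
B: miss, evict D, frames {Q,G,B}
G: hit
B: hit
D: miss, evict Q, frames {G,B,D}
G: hit
D: hit
Q: miss, evict G, frames {B,D,Q}
G: miss, evict B, frames {D,Q,G}
D: hit
Q: hit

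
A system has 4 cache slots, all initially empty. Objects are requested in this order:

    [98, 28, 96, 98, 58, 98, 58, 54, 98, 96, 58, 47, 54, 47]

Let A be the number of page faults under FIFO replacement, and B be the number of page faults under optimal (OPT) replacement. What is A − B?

1

Under FIFO: F F F . F . . F F . . F . . → 7 faults.
Under OPT: F F F . F . . F . . . F . . → 6 faults.
A − B = 7 − 6 = 1.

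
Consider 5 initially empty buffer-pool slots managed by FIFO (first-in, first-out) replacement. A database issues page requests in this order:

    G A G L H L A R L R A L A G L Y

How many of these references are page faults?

6

G -> miss, frames (G)
A -> miss, frames (G A)
G -> hit
L -> miss, frames (G A L)
H -> miss, frames (G A L H)
L -> hit
A -> hit
R -> miss, frames (G A L H R)
L -> hit
R -> hit
A -> hit
L -> hit
A -> hit
G -> hit
L -> hit
Y -> miss, evict G, frames (A L H R Y)
Page faults: 6.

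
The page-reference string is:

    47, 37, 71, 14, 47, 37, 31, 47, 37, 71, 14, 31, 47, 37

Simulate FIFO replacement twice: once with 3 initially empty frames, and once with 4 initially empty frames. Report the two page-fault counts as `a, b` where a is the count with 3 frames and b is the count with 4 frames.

11, 12

3 frames: F F F F F F F . . F F . F F → 11 faults.
4 frames: F F F F . . F F F F F F F F → 12 faults.
12 > 11: adding a frame increased faults — Belady's anomaly.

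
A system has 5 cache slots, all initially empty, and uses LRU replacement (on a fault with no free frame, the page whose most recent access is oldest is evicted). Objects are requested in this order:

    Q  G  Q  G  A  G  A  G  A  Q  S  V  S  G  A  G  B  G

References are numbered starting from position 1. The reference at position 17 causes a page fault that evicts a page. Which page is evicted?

pos 1: Q: fault, frames [Q]
pos 2: G: fault, frames [Q, G]
pos 3: Q: hit
pos 4: G: hit
pos 5: A: fault, frames [Q, G, A]
pos 6: G: hit
pos 7: A: hit
pos 8: G: hit
pos 9: A: hit
pos 10: Q: hit
pos 11: S: fault, frames [G, A, Q, S]
pos 12: V: fault, frames [G, A, Q, S, V]
pos 13: S: hit
pos 14: G: hit
pos 15: A: hit
pos 16: G: hit
pos 17: B: fault, evict Q, frames [V, S, A, G, B]
At position 17, page Q is evicted.

Q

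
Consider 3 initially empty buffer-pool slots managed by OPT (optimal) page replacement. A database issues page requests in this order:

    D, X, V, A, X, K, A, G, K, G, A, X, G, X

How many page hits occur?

7

D -> miss, frames [D]
X -> miss, frames [D, X]
V -> miss, frames [D, X, V]
A -> miss, evict V, frames [D, X, A]
X -> hit
K -> miss, evict D, frames [X, A, K]
A -> hit
G -> miss, evict X, frames [A, K, G]
K -> hit
G -> hit
A -> hit
X -> miss, evict K, frames [A, G, X]
G -> hit
X -> hit
Hits: 7.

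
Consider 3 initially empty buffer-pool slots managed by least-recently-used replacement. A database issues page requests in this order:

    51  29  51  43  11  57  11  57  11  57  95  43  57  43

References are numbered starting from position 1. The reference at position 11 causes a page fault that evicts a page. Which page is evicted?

43

pos 1: 51: miss, frames {51}
pos 2: 29: miss, frames {51,29}
pos 3: 51: hit
pos 4: 43: miss, frames {29,51,43}
pos 5: 11: miss, evict 29, frames {51,43,11}
pos 6: 57: miss, evict 51, frames {43,11,57}
pos 7: 11: hit
pos 8: 57: hit
pos 9: 11: hit
pos 10: 57: hit
pos 11: 95: miss, evict 43, frames {11,57,95}
At position 11, page 43 is evicted.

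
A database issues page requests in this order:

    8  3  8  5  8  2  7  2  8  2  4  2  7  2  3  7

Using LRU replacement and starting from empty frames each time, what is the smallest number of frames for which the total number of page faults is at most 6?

f=1: 16 faults
f=2: 10 faults
f=3: 8 faults
f=4: 7 faults
f=5: 7 faults
f=6: 6 faults
Smallest f with faults ≤ 6 is 6.

6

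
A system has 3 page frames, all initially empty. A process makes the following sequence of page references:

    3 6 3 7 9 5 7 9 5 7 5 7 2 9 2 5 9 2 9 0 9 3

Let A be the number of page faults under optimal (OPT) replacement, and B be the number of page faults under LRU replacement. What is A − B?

-2

Under OPT: F F . F F F . . . . . . F . . . . . . F . F → 8 faults.
Under LRU: F F . F F F . . . . . . F F . F . . . F . F → 10 faults.
A − B = 8 − 10 = -2.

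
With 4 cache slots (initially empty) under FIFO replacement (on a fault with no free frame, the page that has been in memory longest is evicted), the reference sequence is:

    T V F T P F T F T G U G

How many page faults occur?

6

T → miss, frames [T]
V → miss, frames [T, V]
F → miss, frames [T, V, F]
T → hit
P → miss, frames [T, V, F, P]
F → hit
T → hit
F → hit
T → hit
G → miss, evict T, frames [V, F, P, G]
U → miss, evict V, frames [F, P, G, U]
G → hit
Page faults: 6.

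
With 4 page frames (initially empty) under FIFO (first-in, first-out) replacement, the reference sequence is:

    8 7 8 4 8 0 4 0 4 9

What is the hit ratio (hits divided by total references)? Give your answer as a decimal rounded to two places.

0.50

8: miss, frames [8]
7: miss, frames [8, 7]
8: hit
4: miss, frames [8, 7, 4]
8: hit
0: miss, frames [8, 7, 4, 0]
4: hit
0: hit
4: hit
9: miss, evict 8, frames [7, 4, 0, 9]
Hits: 5 of 10 references → 5/10 = 0.5000.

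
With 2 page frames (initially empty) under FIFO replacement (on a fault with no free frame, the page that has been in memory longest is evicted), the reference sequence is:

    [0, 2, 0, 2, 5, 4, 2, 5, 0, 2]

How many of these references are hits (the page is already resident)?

0: miss, frames {0}
2: miss, frames {0,2}
0: hit
2: hit
5: miss, evict 0, frames {2,5}
4: miss, evict 2, frames {5,4}
2: miss, evict 5, frames {4,2}
5: miss, evict 4, frames {2,5}
0: miss, evict 2, frames {5,0}
2: miss, evict 5, frames {0,2}
Hits: 2.

2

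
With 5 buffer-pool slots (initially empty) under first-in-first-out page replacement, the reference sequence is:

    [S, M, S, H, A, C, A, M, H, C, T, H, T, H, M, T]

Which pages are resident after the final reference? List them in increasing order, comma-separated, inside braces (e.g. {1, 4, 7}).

S: fault, frames [S]
M: fault, frames [S, M]
S: hit
H: fault, frames [S, M, H]
A: fault, frames [S, M, H, A]
C: fault, frames [S, M, H, A, C]
A: hit
M: hit
H: hit
C: hit
T: fault, evict S, frames [M, H, A, C, T]
H: hit
T: hit
H: hit
M: hit
T: hit

{A, C, H, M, T}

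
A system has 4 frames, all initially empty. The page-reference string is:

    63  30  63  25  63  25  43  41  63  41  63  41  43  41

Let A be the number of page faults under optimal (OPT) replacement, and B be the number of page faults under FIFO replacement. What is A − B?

Under OPT: F F . F . . F F . . . . . . → 5 faults.
Under FIFO: F F . F . . F F F . . . . . → 6 faults.
A − B = 5 − 6 = -1.

-1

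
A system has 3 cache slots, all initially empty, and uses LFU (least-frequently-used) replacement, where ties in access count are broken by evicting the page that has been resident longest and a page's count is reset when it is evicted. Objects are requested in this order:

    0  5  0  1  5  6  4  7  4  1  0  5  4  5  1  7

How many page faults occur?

11

0 -> miss, frames {0}
5 -> miss, frames {0,5}
0 -> hit
1 -> miss, frames {0,5,1}
5 -> hit
6 -> miss, evict 1, frames {0,5,6}
4 -> miss, evict 6, frames {0,5,4}
7 -> miss, evict 4, frames {0,5,7}
4 -> miss, evict 7, frames {0,5,4}
1 -> miss, evict 4, frames {0,5,1}
0 -> hit
5 -> hit
4 -> miss, evict 1, frames {0,5,4}
5 -> hit
1 -> miss, evict 4, frames {0,5,1}
7 -> miss, evict 1, frames {0,5,7}
Page faults: 11.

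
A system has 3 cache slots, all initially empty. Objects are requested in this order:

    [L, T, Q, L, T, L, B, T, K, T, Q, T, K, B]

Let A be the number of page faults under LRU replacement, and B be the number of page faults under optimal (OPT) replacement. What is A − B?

Under LRU: F F F . . . F . F . F . . F → 7 faults.
Under OPT: F F F . . . F . F . . . . F → 6 faults.
A − B = 7 − 6 = 1.

1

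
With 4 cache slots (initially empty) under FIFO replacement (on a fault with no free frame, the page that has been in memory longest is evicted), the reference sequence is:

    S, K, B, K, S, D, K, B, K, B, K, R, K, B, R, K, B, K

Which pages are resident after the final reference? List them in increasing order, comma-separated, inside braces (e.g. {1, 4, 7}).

S -> fault, frames (S)
K -> fault, frames (S K)
B -> fault, frames (S K B)
K -> hit
S -> hit
D -> fault, frames (S K B D)
K -> hit
B -> hit
K -> hit
B -> hit
K -> hit
R -> fault, evict S, frames (K B D R)
K -> hit
B -> hit
R -> hit
K -> hit
B -> hit
K -> hit

{B, D, K, R}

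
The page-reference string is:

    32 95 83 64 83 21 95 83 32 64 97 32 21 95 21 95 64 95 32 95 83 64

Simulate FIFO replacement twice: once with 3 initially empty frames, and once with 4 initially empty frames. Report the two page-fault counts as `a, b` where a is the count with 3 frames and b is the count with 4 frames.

15, 10

3 frames: F F F F . F F F F F F . F F . . F . F . F . → 15 faults.
4 frames: F F F F . F . . F . F . . F . . F . . . F . → 10 faults.
10 < 15: adding a frame reduced faults, as is typical.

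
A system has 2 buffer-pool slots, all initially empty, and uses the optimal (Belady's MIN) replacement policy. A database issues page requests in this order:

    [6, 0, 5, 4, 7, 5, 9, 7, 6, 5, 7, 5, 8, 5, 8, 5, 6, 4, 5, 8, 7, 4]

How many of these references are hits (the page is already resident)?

6 → fault, frames {6}
0 → fault, frames {6,0}
5 → fault, evict 0, frames {6,5}
4 → fault, evict 6, frames {5,4}
7 → fault, evict 4, frames {5,7}
5 → hit
9 → fault, evict 5, frames {7,9}
7 → hit
6 → fault, evict 9, frames {7,6}
5 → fault, evict 6, frames {7,5}
7 → hit
5 → hit
8 → fault, evict 7, frames {5,8}
5 → hit
8 → hit
5 → hit
6 → fault, evict 8, frames {5,6}
4 → fault, evict 6, frames {5,4}
5 → hit
8 → fault, evict 5, frames {4,8}
7 → fault, evict 8, frames {4,7}
4 → hit
Hits: 9.

9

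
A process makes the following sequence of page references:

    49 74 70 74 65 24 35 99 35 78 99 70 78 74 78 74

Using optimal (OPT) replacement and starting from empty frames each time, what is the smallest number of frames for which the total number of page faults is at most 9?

f=1: 16 faults
f=2: 10 faults
f=3: 9 faults
f=4: 8 faults
f=5: 8 faults
f=6: 8 faults
f=7: 8 faults
f=8: 8 faults
Smallest f with faults ≤ 9 is 3.

3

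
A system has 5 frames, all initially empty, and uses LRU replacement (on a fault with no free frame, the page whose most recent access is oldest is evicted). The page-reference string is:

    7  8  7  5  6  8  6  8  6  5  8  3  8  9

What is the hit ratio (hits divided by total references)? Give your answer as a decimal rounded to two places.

0.57

7 → miss, frames (7)
8 → miss, frames (7 8)
7 → hit
5 → miss, frames (8 7 5)
6 → miss, frames (8 7 5 6)
8 → hit
6 → hit
8 → hit
6 → hit
5 → hit
8 → hit
3 → miss, frames (7 6 5 8 3)
8 → hit
9 → miss, evict 7, frames (6 5 3 8 9)
Hits: 8 of 14 references → 8/14 = 0.5714.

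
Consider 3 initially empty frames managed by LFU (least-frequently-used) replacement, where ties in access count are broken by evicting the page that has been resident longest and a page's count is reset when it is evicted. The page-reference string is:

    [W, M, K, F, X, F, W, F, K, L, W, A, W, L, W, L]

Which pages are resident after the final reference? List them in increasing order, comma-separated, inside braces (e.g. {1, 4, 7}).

{F, L, W}

W: miss, frames (W)
M: miss, frames (W M)
K: miss, frames (W M K)
F: miss, evict W, frames (M K F)
X: miss, evict M, frames (K F X)
F: hit
W: miss, evict K, frames (F X W)
F: hit
K: miss, evict X, frames (F W K)
L: miss, evict W, frames (F K L)
W: miss, evict K, frames (F L W)
A: miss, evict L, frames (F W A)
W: hit
L: miss, evict A, frames (F W L)
W: hit
L: hit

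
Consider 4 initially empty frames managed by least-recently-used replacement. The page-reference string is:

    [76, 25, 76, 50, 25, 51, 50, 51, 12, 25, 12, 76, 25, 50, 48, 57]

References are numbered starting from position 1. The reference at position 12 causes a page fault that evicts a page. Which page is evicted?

pos 1: 76 -> fault, frames [76]
pos 2: 25 -> fault, frames [76, 25]
pos 3: 76 -> hit
pos 4: 50 -> fault, frames [25, 76, 50]
pos 5: 25 -> hit
pos 6: 51 -> fault, frames [76, 50, 25, 51]
pos 7: 50 -> hit
pos 8: 51 -> hit
pos 9: 12 -> fault, evict 76, frames [25, 50, 51, 12]
pos 10: 25 -> hit
pos 11: 12 -> hit
pos 12: 76 -> fault, evict 50, frames [51, 25, 12, 76]
At position 12, page 50 is evicted.

50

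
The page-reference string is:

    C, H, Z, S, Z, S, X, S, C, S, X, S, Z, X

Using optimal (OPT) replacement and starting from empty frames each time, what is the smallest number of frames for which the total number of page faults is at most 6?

3

f=1: 14 faults
f=2: 8 faults
f=3: 6 faults
f=4: 5 faults
f=5: 5 faults
Smallest f with faults ≤ 6 is 3.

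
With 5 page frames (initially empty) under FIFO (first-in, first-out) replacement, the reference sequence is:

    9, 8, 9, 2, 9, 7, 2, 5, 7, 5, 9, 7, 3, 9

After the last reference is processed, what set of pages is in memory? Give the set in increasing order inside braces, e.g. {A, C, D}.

{2, 3, 5, 7, 9}

9 -> fault, frames (9)
8 -> fault, frames (9 8)
9 -> hit
2 -> fault, frames (9 8 2)
9 -> hit
7 -> fault, frames (9 8 2 7)
2 -> hit
5 -> fault, frames (9 8 2 7 5)
7 -> hit
5 -> hit
9 -> hit
7 -> hit
3 -> fault, evict 9, frames (8 2 7 5 3)
9 -> fault, evict 8, frames (2 7 5 3 9)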